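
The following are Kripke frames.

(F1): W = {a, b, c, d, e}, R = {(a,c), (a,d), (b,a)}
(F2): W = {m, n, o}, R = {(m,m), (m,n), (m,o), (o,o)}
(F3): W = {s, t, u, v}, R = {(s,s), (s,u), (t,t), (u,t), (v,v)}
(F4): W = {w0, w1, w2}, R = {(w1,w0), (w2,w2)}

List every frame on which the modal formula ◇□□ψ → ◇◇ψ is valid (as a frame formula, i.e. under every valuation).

(F3)

The schema corresponds to a generalized confluence (Geach) condition: ∀x ∀y (xRy → ∃w (yR²w ∧ xR²w)).
(F1): fails — aRc but no w with cR²w and aR²w.
(F2): fails — mRn but no w with nR²w and mR²w.
(F3): ✓.
(F4): fails — w1Rw0 but no w with w0R²w and w1R²w.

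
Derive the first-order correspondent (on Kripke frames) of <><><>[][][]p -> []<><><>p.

forall x forall y forall z ((x R^3 y & xRz) -> exists w (y R^3 w & z R^3 w))

This is a Sahlqvist (Geach-type) schema ◇^3□^3p → □^1◇^3p.
Minimal-valuation argument: fix x; take any y with xR^3y and any z with xR^1z. Set V(p) to the set of worlds R-reachable from y in exactly 3 steps. Then □^3p holds at y, so the antecedent holds at x; validity forces ◇^3p at z, giving a w with zR^3w and yR^3w.
First-order correspondent: forall x forall y forall z ((x R^3 y & xRz) -> exists w (y R^3 w & z R^3 w)).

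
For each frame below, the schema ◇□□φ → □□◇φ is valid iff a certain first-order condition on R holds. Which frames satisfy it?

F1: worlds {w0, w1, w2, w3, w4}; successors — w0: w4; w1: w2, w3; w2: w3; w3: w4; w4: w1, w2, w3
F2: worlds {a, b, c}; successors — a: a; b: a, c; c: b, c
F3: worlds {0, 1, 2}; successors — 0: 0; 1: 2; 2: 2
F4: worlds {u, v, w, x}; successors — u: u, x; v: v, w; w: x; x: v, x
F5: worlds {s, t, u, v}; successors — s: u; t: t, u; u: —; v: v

F3, F4

The schema corresponds to a generalized confluence (Geach) condition: ∀x ∀y ∀z ((xRy ∧ xR²z) → ∃w (yR²w ∧ zRw)).
F1: fails — w1Rw2, w1R²w4 but no w with w2R²w and w4Rw.
F2: fails — bRa, bR²c but no w with aR²w and cRw.
F3: ✓.
F4: ✓.
F5: fails — tRt, tR²u but no w with tR²w and uRw.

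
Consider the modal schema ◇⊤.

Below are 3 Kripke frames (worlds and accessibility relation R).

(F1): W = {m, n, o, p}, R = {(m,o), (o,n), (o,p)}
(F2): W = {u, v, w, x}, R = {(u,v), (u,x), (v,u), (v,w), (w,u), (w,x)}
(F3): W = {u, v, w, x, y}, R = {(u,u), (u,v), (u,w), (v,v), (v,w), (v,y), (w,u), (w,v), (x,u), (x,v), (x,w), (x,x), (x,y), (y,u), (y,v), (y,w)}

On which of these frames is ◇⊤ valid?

Frame correspondent (Sahlqvist): ∀x ∃y Rxy — i.e. seriality.
(F1): fails — world n has no successor.
(F2): fails — world x has no successor.
(F3): holds.
Valid on: (F3).

(F3)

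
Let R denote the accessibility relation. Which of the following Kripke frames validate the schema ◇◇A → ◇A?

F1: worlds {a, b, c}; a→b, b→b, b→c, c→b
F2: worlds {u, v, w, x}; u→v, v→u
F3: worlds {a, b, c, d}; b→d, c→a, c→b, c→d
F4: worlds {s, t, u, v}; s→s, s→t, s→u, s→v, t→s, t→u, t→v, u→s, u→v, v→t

F3

Frame correspondent (Sahlqvist): ∀x ∀y ∀z (Rxy ∧ Ryz → Rxz) — i.e. transitivity.
F1: fails — Rab and Rbc but not Rac.
F2: fails — Ruv and Rvu but not Ruu.
F3: condition met.
F4: fails — Ruv and Rvt but not Rut.
Valid on: F3.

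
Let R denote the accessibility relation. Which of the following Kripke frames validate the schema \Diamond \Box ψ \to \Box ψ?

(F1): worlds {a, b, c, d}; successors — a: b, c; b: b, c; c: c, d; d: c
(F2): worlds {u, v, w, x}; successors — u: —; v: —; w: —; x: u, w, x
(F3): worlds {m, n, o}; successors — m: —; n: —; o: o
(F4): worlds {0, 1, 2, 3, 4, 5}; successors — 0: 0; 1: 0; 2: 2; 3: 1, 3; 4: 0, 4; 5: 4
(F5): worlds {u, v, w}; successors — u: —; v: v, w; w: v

(F3)

This is the axiom for the Euclidean property; its first-order frame correspondent is \forall x \forall y \forall z (Rxy \wedge Rxz \to Ryz).
(F1): fails — Rac and Rab but not Rcb.
(F2): fails — Rxw and Rxw but not Rww.
(F3): satisfies the condition.
(F4): fails — R31 and R31 but not R11.
(F5): fails — Rvw and Rvw but not Rww.
Valid on: (F3).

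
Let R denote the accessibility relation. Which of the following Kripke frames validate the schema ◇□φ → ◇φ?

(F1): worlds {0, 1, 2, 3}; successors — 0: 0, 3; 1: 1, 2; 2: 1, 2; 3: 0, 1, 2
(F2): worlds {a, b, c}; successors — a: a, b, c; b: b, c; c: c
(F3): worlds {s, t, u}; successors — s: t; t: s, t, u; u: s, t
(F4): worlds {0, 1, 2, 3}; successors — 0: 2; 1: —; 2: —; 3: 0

The schema corresponds to a generalized confluence (Geach) condition: ∀x ∀y (xRy → ∃w (yRw ∧ xRw)).
(F1): ✓.
(F2): ✓.
(F3): ✓.
(F4): fails — 0R2 but no w with 2Rw and 0Rw.
Valid on: (F1), (F2), (F3).

(F1), (F2), (F3)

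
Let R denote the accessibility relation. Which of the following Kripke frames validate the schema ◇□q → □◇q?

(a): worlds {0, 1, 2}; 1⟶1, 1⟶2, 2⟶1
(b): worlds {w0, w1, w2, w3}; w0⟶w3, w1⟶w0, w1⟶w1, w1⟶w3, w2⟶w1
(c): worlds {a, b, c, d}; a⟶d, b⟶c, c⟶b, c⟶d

The schema corresponds to convergence: ∀x ∀y ∀z (Rxy ∧ Rxz → ∃w (Ryw ∧ Rzw)).
(a): satisfies the condition.
(b): fails — Rw0w3 and Rw0w3 but w3 and w3 have no common successor.
(c): fails — Rad and Rad but d and d have no common successor.

(a)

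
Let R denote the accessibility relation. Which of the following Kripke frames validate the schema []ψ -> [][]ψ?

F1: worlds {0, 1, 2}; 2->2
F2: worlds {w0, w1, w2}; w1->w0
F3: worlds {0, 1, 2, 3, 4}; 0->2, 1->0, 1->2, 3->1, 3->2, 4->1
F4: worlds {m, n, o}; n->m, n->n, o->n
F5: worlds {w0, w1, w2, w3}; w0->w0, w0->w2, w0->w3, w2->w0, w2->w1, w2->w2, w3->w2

F1, F2

This is the axiom for transitivity; its first-order frame correspondent is forall x forall y forall z (Rxy & Ryz -> Rxz).
F1: holds.
F2: holds.
F3: fails — R31 and R10 but not R30.
F4: fails — Ron and Rnm but not Rom.
F5: fails — Rw3w2 and Rw2w0 but not Rw3w0.
Valid on: F1, F2.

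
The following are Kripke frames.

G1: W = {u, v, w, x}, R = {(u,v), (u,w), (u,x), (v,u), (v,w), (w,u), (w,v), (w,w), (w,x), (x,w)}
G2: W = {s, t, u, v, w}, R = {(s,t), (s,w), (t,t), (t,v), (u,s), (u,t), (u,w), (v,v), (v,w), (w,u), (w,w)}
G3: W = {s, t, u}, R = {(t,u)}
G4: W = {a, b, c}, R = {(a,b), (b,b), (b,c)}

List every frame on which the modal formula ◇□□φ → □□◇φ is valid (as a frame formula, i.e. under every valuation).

Frame correspondent (Sahlqvist): ∀x ∀y ∀z ((xRy ∧ xR²z) → ∃w (yR²w ∧ zRw)) — i.e. a generalized confluence (Geach) condition.
G1: condition met.
G2: condition met.
G3: condition met.
G4: fails — aRb, aR²c but no w with bR²w and cRw.
Valid on: G1, G2, G3.

G1, G2, G3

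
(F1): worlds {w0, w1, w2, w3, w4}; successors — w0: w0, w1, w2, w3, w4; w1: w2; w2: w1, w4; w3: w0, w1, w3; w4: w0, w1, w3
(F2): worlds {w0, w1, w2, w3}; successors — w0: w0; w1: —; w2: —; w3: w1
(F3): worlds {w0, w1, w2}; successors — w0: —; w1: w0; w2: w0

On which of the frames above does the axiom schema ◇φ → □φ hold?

This is the axiom for partial functionality; its first-order frame correspondent is ∀x ∀y ∀z (Rxy ∧ Rxz → y = z).
(F1): fails — w0 sees both w0 and w1.
(F2): ✓.
(F3): ✓.
Valid on: (F2), (F3).

(F2), (F3)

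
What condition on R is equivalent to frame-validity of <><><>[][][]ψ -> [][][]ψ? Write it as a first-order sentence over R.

This is a Sahlqvist (Geach-type) schema ◇^3□^3ψ → □^3◇^0ψ.
First-order correspondent: forall x forall y forall z ((x R^3 y & x R^3 z) -> exists w (y R^3 w & z = w)).

forall x forall y forall z ((x R^3 y & x R^3 z) -> exists w (y R^3 w & z = w))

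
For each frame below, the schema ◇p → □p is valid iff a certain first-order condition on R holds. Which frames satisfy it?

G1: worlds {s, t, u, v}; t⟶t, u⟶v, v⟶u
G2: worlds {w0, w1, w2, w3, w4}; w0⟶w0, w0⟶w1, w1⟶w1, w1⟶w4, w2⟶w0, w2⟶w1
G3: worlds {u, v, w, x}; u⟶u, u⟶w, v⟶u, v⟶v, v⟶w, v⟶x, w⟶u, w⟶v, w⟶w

The schema corresponds to partial functionality: ∀x ∀y ∀z (Rxy ∧ Rxz → y = z).
G1: holds.
G2: fails — w0 sees both w0 and w1.
G3: fails — u sees both u and w.
Valid on: G1.

G1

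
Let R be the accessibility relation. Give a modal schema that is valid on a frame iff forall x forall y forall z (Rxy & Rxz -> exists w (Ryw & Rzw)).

◇□ψ → □◇ψ

The condition is convergence. The .2 schema ◇□ψ → □◇ψ defines it.
Suppose ◇□ψ→□◇ψ is valid. Take Rxy, Rxz and set V(ψ)={w : Ryw}. Then □ψ at y so ◇□ψ at x, so □◇ψ at x, so ◇ψ at z, giving w with Rzw and Ryw.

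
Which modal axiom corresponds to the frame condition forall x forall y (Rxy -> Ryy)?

□(□q → q)

This is shift-reflexivity; the standard corresponding axiom is T□: □(□q → q).
Suppose □(□q→q) is valid. Take Rxy and set V(q)={w : Ryw}. Then at y, □q holds; since □(□q→q) at x, □q→q at y, so q at y, i.e. Ryy.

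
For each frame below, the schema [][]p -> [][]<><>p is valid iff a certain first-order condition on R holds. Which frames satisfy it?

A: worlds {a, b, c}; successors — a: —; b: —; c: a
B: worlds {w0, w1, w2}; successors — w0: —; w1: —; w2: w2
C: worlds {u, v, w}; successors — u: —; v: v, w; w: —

The schema corresponds to a generalized confluence (Geach) condition: forall x forall z (x R^2 z -> exists w (x R^2 w & z R^2 w)).
A: ✓.
B: ✓.
C: fails — vR²w but no t with vR²t and wR²t.
Valid on: A, B.

A, B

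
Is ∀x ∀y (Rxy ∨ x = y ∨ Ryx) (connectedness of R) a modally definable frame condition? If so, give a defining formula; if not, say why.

No — not modally definable

If a class were modally definable it would be closed under disjoint unions (Goldblatt–Thomason).
Take 3 disjoint single-world reflexive frames: each is trivially connected, but their disjoint union has 3 worlds with no edge between distinct components, so it is not connected.
So no modal formula (or set of formulas) defines exactly the connected frames.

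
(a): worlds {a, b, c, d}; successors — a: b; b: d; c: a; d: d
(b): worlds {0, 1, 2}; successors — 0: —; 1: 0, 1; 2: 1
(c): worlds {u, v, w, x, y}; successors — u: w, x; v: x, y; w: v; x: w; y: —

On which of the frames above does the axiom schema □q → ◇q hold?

(a)

The schema corresponds to seriality: ∀x ∃y Rxy.
(a): ✓.
(b): fails — world 0 has no successor.
(c): fails — world y has no successor.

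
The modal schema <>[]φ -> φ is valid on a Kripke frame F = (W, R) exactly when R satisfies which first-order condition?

This is frame-equivalent to φ → □◇φ (substitute ¬φ for φ and contrapose).
Suppose φ→□◇φ is valid. Take Rxy and set V(φ)={x}. Then φ at x, so □◇φ at x, so ◇φ at y, so some z with Ryz has φ; z=x, i.e. Ryx.
Conversely, any frame satisfying forall x forall y (Rxy -> Ryx) validates the schema.
So the correspondent is symmetry.

Symmetry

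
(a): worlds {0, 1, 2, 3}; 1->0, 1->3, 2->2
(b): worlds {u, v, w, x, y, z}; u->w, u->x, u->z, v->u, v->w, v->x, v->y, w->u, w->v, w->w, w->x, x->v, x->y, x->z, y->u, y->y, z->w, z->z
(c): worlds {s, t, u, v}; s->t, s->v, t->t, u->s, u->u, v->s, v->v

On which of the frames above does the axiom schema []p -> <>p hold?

This is the axiom for seriality; its first-order frame correspondent is forall x exists y Rxy.
(a): fails — world 0 has no successor.
(b): satisfies the condition.
(c): satisfies the condition.

(b), (c)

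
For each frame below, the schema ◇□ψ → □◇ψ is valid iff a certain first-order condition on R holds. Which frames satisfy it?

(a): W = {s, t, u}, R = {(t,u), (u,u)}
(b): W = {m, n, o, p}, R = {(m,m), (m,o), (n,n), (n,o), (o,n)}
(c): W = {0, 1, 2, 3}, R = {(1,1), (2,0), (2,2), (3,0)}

(a)

The schema corresponds to convergence: ∀x ∀y ∀z (Rxy ∧ Rxz → ∃w (Ryw ∧ Rzw)).
(a): satisfies the condition.
(b): fails — Rmo and Rmm but o and m have no common successor.
(c): fails — R22 and R20 but 2 and 0 have no common successor.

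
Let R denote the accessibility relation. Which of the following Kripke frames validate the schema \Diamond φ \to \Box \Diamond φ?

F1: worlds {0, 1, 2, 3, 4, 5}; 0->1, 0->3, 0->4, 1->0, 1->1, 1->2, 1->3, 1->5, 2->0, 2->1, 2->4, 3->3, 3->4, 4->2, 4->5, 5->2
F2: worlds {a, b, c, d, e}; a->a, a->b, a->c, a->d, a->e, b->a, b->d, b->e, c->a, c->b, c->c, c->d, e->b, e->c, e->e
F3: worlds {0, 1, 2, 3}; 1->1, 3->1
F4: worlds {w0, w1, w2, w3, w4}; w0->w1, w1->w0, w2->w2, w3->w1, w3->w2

The schema corresponds to the Euclidean property: \forall x \forall y \forall z (Rxy \wedge Rxz \to Ryz).
F1: fails — R01 and R04 but not R14.
F2: fails — Rab and Rab but not Rbb.
F3: holds.
F4: fails — Rw0w1 and Rw0w1 but not Rw1w1.
Valid on: F3.

F3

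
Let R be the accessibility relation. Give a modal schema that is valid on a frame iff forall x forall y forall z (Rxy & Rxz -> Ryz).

The condition is the Euclidean property. The 5 schema ◇s → □◇s defines it.

◇s → □◇s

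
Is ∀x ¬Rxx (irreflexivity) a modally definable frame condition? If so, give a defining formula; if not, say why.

Not definable by any modal formula

If a class were modally definable it would be closed under surjective bounded morphisms (Goldblatt–Thomason).
The 5-cycle (worlds s,t,u,v,w with s→t→u→v→w→s) is irreflexive, and the map sending every world to a single reflexive point • is a surjective bounded morphism (forth: every edge maps to (•,•); back: every world has a successor). So any modal formula valid on the 5-cycle is also valid on the reflexive point, which is not irreflexive.
So no modal formula (or set of formulas) defines exactly the irreflexive frames.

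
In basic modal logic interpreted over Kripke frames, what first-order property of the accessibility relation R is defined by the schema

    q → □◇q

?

Symmetry

Suppose q→□◇q is valid. Take Rxy and set V(q)={x}. Then q at x, so □◇q at x, so ◇q at y, so some z with Ryz has q; z=x, i.e. Ryx.
The converse is a direct semantic check.
Frame condition: ∀x ∀y (Rxy → Ryx).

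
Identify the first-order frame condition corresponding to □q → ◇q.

seriality: ∀x ∃y Rxy

Suppose □q→◇q is valid. At any x set V(q)=W. Then □q at x, so ◇q at x, so x has a successor.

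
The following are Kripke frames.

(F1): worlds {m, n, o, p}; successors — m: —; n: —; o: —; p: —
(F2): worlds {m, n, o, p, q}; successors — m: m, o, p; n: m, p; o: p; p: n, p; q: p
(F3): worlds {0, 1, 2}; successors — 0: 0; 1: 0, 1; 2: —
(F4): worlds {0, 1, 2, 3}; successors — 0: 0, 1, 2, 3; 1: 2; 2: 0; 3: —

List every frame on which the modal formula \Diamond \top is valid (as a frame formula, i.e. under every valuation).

Frame correspondent (Sahlqvist): \forall x \exists y Rxy — i.e. seriality.
(F1): fails — world m has no successor.
(F2): satisfies the condition.
(F3): fails — world 2 has no successor.
(F4): fails — world 3 has no successor.
Valid on: (F2).

(F2)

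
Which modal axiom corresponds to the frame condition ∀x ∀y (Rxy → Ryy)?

The condition is shift-reflexivity. The T□ schema □(□q → q) defines it.
Suppose □(□q→q) is valid. Take Rxy and set V(q)={w : Ryw}. Then at y, □q holds; since □(□q→q) at x, □q→q at y, so q at y, i.e. Ryy.

□(□q → q)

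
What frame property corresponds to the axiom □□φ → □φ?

This is the C4 axiom.
It corresponds to density: ∀x ∀y (Rxy → ∃z (Rxz ∧ Rzy)).

Density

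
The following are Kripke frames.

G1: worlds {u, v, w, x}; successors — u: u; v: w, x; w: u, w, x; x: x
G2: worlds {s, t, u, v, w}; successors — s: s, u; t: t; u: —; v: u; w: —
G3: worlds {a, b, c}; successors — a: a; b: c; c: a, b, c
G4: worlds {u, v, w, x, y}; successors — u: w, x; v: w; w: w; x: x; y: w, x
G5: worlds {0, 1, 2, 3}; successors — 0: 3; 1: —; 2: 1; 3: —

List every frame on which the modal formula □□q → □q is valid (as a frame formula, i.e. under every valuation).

G1, G3, G4

The schema corresponds to density: ∀x ∀y (Rxy → ∃z (Rxz ∧ Rzy)).
G1: ✓.
G2: fails — Rvu but no z with Rvz and Rzu.
G3: ✓.
G4: ✓.
G5: fails — R21 but no z with R2z and Rz1.
Valid on: G1, G3, G4.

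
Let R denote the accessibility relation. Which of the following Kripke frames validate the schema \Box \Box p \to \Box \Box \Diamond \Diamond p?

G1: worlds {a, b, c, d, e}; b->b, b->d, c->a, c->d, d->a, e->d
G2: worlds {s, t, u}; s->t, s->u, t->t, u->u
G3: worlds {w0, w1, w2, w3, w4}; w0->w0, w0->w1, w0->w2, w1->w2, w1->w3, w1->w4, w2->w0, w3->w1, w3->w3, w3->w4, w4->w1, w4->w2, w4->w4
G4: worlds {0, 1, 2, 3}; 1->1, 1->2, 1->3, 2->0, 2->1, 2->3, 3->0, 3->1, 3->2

G2, G3

This is the axiom for a generalized confluence (Geach) condition; its first-order frame correspondent is \forall x \forall z (x R^2 z \to \exists w (x R^2 w \wedge z R^2 w)).
G1: fails — bR²a but no w with bR²w and aR²w.
G2: condition met.
G3: condition met.
G4: fails — 1R²0 but no w with 1R²w and 0R²w.
Valid on: G2, G3.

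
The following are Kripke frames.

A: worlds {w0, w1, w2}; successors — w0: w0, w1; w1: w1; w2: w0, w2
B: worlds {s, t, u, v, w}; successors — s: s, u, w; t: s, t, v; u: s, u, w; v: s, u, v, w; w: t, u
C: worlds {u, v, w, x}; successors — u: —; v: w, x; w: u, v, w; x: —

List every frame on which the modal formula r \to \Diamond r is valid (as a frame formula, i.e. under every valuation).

A

This is the axiom for reflexivity; its first-order frame correspondent is \forall x Rxx.
A: holds.
B: fails — world w does not see itself.
C: fails — world u does not see itself.
Valid on: A.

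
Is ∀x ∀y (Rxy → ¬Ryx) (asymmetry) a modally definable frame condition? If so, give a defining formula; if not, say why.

Not modally definable

Modal frame validity is preserved under surjective bounded morphisms.
The 5-cycle (worlds s,t,u,v,w with s→t→u→v→w→s) is asymmetric. Mapping every world to a single reflexive point • is a surjective bounded morphism, and the reflexive point is not asymmetric (R•• but asymmetry requires ¬R••).
So the class is not modally definable.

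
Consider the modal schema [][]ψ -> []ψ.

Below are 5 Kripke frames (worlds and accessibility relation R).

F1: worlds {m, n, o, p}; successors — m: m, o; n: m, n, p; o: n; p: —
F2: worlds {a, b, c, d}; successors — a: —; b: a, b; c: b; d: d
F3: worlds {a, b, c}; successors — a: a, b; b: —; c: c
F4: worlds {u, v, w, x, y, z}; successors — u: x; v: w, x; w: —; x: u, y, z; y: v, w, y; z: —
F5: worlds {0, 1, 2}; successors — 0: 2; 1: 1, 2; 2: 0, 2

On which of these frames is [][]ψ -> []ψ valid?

The schema corresponds to density: forall x forall y (Rxy -> exists z (Rxz & Rzy)).
F1: holds.
F2: holds.
F3: holds.
F4: fails — Rvw but no t with Rvt and Rtw.
F5: holds.
Valid on: F1, F2, F3, F5.

F1, F2, F3, F5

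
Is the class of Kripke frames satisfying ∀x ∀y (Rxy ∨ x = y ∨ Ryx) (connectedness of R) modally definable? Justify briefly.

Modal frame validity is preserved under disjoint unions.
Take 4 disjoint single-world reflexive frames: each is trivially connected, but their disjoint union has 4 worlds with no edge between distinct components, so it is not connected.
Hence connectedness of R is not modally definable.

No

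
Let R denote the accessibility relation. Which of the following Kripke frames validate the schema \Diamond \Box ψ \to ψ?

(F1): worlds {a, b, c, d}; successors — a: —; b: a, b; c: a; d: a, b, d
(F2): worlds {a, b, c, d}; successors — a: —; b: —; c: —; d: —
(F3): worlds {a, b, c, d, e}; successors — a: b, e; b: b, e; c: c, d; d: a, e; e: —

(F2)

Frame correspondent (Sahlqvist): \forall x \forall y (Rxy \to Ryx) — i.e. symmetry.
(F1): fails — Rba but not Rab.
(F2): holds.
(F3): fails — Rcd but not Rdc.
Valid on: (F2).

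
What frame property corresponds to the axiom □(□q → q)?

shift-reflexivity

This schema is the T□ axiom.
Its frame correspondent is shift-reflexivity — ∀x ∀y (Rxy → Ryy).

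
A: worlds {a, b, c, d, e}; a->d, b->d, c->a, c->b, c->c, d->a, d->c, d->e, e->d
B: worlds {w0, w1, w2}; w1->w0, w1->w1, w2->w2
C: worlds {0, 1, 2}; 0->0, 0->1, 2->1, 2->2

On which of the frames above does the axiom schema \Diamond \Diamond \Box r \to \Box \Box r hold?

none

The schema corresponds to a generalized confluence (Geach) condition: \forall x \forall y \forall z ((x R^2 y \wedge x R^2 z) \to \exists w (yRw \wedge z = w)).
A: fails — aR²a, aR²a but no w with aRw and a=w.
B: fails — w1R²w0, w1R²w0 but no w with w0Rw and w0=w.
C: fails — 0R²1, 0R²0 but no w with 1Rw and 0=w.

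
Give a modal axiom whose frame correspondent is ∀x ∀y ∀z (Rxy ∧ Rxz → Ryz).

This is the Euclidean property; the standard corresponding axiom is 5: ◇ψ → □◇ψ.

◇ψ → □◇ψ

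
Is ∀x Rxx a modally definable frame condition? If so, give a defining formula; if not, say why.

The condition is reflexivity. A defining modal formula is □p → p.
Suppose □p→p is valid. At any x set V(p)={w : Rxw}. Then □p holds at x, so p holds at x, i.e. Rxx.

Yes — defined by □p → p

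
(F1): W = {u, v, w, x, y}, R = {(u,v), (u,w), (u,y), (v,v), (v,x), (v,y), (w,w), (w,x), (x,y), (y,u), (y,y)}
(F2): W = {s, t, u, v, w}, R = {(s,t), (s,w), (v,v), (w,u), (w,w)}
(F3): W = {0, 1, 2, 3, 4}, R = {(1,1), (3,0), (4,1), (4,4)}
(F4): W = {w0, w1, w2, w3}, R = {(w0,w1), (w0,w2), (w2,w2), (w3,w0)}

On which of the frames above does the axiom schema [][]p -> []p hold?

Frame correspondent (Sahlqvist): forall x forall y (Rxy -> exists z (Rxz & Rzy)) — i.e. density.
(F1): holds.
(F2): fails — Rst but no z with Rsz and Rzt.
(F3): fails — R30 but no z with R3z and Rz0.
(F4): fails — Rw0w1 but no z with Rw0z and Rzw1.

(F1)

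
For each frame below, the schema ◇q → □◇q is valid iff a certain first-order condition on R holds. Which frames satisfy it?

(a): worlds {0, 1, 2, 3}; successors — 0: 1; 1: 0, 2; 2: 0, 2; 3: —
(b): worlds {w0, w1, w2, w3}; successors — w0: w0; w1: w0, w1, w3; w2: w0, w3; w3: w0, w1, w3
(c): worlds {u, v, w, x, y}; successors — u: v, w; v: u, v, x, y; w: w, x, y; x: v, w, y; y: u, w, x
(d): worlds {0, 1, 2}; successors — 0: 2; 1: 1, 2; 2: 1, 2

Frame correspondent (Sahlqvist): ∀x ∀y ∀z (Rxy ∧ Rxz → Ryz) — i.e. the Euclidean property.
(a): fails — R01 and R01 but not R11.
(b): fails — Rw1w0 and Rw1w1 but not Rw0w1.
(c): fails — Ruv and Ruw but not Rvw.
(d): condition met.

(d)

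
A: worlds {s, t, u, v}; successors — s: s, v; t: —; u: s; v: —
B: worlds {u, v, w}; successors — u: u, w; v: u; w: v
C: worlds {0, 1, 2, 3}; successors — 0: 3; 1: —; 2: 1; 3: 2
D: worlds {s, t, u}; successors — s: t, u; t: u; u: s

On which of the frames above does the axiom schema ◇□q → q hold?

none

This is the axiom for symmetry; its first-order frame correspondent is ∀x ∀y (Rxy → Ryx).
A: fails — Rus but not Rsu.
B: fails — Rvu but not Ruv.
C: fails — R32 but not R23.
D: fails — Rtu but not Rut.
Valid on no frame.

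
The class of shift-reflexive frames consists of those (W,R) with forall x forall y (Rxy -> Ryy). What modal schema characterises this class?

□(□p → p)

This is shift-reflexivity; the standard corresponding axiom is T□: □(□p → p).
Suppose □(□p→p) is valid. Take Rxy and set V(p)={w : Ryw}. Then at y, □p holds; since □(□p→p) at x, □p→p at y, so p at y, i.e. Ryy.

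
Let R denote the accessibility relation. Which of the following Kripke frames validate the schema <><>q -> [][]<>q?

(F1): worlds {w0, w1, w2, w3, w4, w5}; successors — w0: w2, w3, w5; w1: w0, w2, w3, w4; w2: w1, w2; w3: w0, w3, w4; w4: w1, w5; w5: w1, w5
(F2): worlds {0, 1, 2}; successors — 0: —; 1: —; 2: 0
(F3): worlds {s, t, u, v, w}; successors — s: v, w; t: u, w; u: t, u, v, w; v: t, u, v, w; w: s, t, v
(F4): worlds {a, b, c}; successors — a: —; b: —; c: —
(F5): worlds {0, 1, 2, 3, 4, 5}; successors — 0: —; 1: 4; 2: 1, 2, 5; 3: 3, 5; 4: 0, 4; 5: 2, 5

(F2), (F4)

Frame correspondent (Sahlqvist): forall x forall y forall z ((x R^2 y & x R^2 z) -> exists w (y = w & zRw)) — i.e. a generalized confluence (Geach) condition.
(F1): fails — w0R²w0, w0R²w0 but no w with w0=w and w0Rw.
(F2): holds.
(F3): fails — sR²s, sR²s but no w* with s=w* and sRw*.
(F4): holds.
(F5): fails — 1R²0, 1R²0 but no w with 0=w and 0Rw.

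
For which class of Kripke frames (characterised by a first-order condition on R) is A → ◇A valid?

Equivalently (dual form): □A → A.
Suppose □A→A is valid. At any x set V(A)={w : Rxw}. Then □A holds at x, so A holds at x, i.e. Rxx.

reflexivity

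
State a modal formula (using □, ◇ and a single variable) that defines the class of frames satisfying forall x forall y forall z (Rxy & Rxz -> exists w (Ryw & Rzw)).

The condition is convergence. The .2 schema ◇□q → □◇q defines it.
Suppose ◇□q→□◇q is valid. Take Rxy, Rxz and set V(q)={w : Ryw}. Then □q at y so ◇□q at x, so □◇q at x, so ◇q at z, giving w with Rzw and Ryw.

◇□q → □◇q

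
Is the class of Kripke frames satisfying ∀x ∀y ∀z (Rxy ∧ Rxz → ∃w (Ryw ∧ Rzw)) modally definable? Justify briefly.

Yes: it is convergence, defined by the .2 schema ◇□q → □◇q.
Suppose ◇□q→□◇q is valid. Take Rxy, Rxz and set V(q)={w : Ryw}. Then □q at y so ◇□q at x, so □◇q at x, so ◇q at z, giving w with Rzw and Ryw.

Definable; ◇□q → □◇q defines it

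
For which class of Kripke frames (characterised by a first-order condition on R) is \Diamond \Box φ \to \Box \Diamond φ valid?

Convergence

Suppose ◇□φ→□◇φ is valid. Take Rxy, Rxz and set V(φ)={w : Ryw}. Then □φ at y so ◇□φ at x, so □◇φ at x, so ◇φ at z, giving w with Rzw and Ryw.
Conversely, on a frame with convergence the schema holds at every world under every valuation.
Frame condition: \forall x \forall y \forall z (Rxy \wedge Rxz \to \exists w (Ryw \wedge Rzw)).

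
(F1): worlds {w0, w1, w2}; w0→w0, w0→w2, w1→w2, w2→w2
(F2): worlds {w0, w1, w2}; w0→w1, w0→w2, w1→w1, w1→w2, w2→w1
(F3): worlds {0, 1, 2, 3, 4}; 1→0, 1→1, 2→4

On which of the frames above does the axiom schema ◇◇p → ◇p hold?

(F1), (F3)

Frame correspondent (Sahlqvist): ∀x ∀y ∀z (Rxy ∧ Ryz → Rxz) — i.e. transitivity.
(F1): condition met.
(F2): fails — Rw2w1 and Rw1w2 but not Rw2w2.
(F3): condition met.
Valid on: (F1), (F3).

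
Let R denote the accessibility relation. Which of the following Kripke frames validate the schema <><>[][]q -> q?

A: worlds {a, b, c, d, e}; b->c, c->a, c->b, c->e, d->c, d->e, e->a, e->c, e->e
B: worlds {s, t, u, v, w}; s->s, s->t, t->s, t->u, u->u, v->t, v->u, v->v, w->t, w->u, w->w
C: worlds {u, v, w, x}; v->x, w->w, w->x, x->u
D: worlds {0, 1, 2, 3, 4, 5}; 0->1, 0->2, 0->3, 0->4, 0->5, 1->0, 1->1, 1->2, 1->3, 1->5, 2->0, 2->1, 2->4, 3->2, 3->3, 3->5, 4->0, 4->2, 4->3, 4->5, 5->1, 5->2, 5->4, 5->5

This is the axiom for a generalized confluence (Geach) condition; its first-order frame correspondent is forall x forall y (x R^2 y -> exists w (y R^2 w & x = w)).
A: fails — bR²a but no w with aR²w and b=w.
B: fails — sR²u but no w* with uR²w* and s=w*.
C: fails — vR²u but no t with uR²t and v=t.
D: satisfies the condition.

D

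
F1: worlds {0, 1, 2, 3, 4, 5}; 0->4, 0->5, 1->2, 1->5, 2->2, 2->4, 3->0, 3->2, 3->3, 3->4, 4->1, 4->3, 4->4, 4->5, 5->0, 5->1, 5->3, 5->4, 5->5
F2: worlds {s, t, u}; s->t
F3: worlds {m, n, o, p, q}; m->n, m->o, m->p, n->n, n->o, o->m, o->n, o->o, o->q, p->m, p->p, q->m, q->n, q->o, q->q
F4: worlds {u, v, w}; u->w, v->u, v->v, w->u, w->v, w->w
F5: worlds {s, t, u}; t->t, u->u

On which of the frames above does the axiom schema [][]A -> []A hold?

The schema corresponds to density: forall x forall y (Rxy -> exists z (Rxz & Rzy)).
F1: holds.
F2: fails — Rst but no z with Rsz and Rzt.
F3: holds.
F4: holds.
F5: holds.
Valid on: F1, F3, F4, F5.

F1, F3, F4, F5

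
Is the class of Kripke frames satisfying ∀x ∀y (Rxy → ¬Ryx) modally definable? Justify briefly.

If a class were modally definable it would be closed under surjective bounded morphisms (Goldblatt–Thomason).
The 5-cycle (worlds a,b,c,d,e with a→b→c→d→e→a) is asymmetric. Mapping every world to a single reflexive point • is a surjective bounded morphism, and the reflexive point is not asymmetric (R•• but asymmetry requires ¬R••).
So the class is not modally definable.

No — not modally definable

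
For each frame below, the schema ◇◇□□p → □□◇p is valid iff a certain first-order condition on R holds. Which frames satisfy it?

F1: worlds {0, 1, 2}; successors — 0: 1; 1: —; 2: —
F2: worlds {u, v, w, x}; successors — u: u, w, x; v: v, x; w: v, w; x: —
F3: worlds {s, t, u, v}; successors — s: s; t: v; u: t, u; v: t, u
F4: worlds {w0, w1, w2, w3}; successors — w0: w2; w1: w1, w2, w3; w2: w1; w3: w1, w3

F1, F4

The schema corresponds to a generalized confluence (Geach) condition: ∀x ∀y ∀z ((xR²y ∧ xR²z) → ∃w (yR²w ∧ zRw)).
F1: condition met.
F2: fails — uR²u, uR²x but no t with uR²t and xRt.
F3: fails — tR²t, tR²t but no w with tR²w and tRw.
F4: condition met.
Valid on: F1, F4.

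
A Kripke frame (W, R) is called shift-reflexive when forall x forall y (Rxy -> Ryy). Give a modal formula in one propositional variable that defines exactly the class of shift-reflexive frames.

□(□q → q)

This is shift-reflexivity; the standard corresponding axiom is T□: □(□q → q).
Suppose □(□q→q) is valid. Take Rxy and set V(q)={w : Ryw}. Then at y, □q holds; since □(□q→q) at x, □q→q at y, so q at y, i.e. Ryy.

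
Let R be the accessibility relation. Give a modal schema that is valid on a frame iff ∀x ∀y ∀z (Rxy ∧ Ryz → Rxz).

□ψ → □□ψ

This is transitivity; the standard corresponding axiom is 4: □ψ → □□ψ.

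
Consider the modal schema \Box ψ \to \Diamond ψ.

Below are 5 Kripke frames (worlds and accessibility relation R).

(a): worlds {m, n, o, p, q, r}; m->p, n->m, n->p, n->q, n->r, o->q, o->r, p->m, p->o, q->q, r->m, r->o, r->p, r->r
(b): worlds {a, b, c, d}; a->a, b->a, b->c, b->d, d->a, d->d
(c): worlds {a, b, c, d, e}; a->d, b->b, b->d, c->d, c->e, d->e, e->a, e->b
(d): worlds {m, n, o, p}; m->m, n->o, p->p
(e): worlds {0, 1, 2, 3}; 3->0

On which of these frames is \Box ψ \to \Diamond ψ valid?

(a), (c)

This is the axiom for seriality; its first-order frame correspondent is \forall x \exists y Rxy.
(a): condition met.
(b): fails — world c has no successor.
(c): condition met.
(d): fails — world o has no successor.
(e): fails — world 0 has no successor.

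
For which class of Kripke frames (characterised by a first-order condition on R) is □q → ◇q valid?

This schema is the D axiom.
It corresponds to seriality: ∀x ∃y Rxy.

seriality: ∀x ∃y Rxy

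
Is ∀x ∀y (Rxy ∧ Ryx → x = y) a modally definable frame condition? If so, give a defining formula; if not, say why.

No

Any modally definable frame class is closed under surjective bounded morphisms.
The 8-cycle (worlds a,b,c,d,e,f,g,h with a→b→c→d→e→f→g→h→a) is antisymmetric. Sending even-indexed worlds to • and odd-indexed worlds to ∘ is a surjective bounded morphism onto the two-world frame with •↔∘, which is not antisymmetric.
So no modal formula (or set of formulas) defines exactly the antisymmetric frames.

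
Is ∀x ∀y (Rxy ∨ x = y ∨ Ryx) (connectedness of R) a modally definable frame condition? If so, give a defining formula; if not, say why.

Modal frame validity is preserved under disjoint unions.
Take 2 disjoint single-world reflexive frames: each is trivially connected, but their disjoint union has 2 worlds with no edge between distinct components, so it is not connected.
Hence connectedness of R is not modally definable.

No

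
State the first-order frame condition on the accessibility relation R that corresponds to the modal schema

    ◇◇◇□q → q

This is a Sahlqvist (Geach-type) schema ◇^3□^1q → □^0◇^0q.
Minimal-valuation argument: fix x; take any y with xR^3y and any z with xR^0z. Set V(q) to the set of worlds R-reachable from y in exactly 1 step. Then □^1q holds at y, so the antecedent holds at x; validity forces ◇^0q at z, giving a w with zR^0w and yR^1w.
First-order correspondent: ∀x ∀y (xR³y → ∃w (yRw ∧ x = w)).

∀x ∀y (xR³y → ∃w (yRw ∧ x = w))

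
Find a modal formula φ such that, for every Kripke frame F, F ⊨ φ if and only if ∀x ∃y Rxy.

The condition is seriality. The D schema □s → ◇s defines it.
Suppose □s→◇s is valid. At any x set V(s)=W. Then □s at x, so ◇s at x, so x has a successor.

□s → ◇s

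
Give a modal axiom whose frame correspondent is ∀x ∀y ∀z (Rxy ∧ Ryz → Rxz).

□q → □□q

A defining formula is □q → □□q (the 4 axiom).
Suppose □q→□□q is valid. Take Rxy, Ryz and set V(q)={w : Rxw}. Then □q at x, so □□q at x, so □q at y, so q at z, i.e. Rxz.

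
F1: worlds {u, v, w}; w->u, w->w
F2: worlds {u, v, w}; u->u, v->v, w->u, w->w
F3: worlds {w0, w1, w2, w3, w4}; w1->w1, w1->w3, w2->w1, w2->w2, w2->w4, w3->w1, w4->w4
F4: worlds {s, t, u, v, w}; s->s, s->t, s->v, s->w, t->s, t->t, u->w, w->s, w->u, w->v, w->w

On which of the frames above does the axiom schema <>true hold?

F2

Frame correspondent (Sahlqvist): forall x exists y Rxy — i.e. seriality.
F1: fails — world u has no successor.
F2: condition met.
F3: fails — world w0 has no successor.
F4: fails — world v has no successor.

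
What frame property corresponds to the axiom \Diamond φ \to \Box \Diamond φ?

The Euclidean property

Suppose ◇φ→□◇φ is valid. Take Rxy, Rxz and set V(φ)={y}. Then ◇φ at x, so □◇φ at x, so ◇φ at z, so some w with Rzw has φ; w=y, i.e. Rzy. By symmetry of the argument, Ryz.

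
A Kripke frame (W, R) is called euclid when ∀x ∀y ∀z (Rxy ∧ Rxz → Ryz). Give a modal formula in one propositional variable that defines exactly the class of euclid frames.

◇r → □◇r

A defining formula is ◇r → □◇r (the 5 axiom).
Suppose ◇r→□◇r is valid. Take Rxy, Rxz and set V(r)={y}. Then ◇r at x, so □◇r at x, so ◇r at z, so some w with Rzw has r; w=y, i.e. Rzy. By symmetry of the argument, Ryz.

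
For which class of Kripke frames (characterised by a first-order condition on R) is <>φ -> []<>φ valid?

the Euclidean property: forall x forall y forall z (Rxy & Rxz -> Ryz)

Suppose ◇φ→□◇φ is valid. Take Rxy, Rxz and set V(φ)={y}. Then ◇φ at x, so □◇φ at x, so ◇φ at z, so some w with Rzw has φ; w=y, i.e. Rzy. By symmetry of the argument, Ryz.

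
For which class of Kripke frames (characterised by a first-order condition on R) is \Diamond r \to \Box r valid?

Partial functionality

Suppose ◇r→□r is valid. Take Rxy, Rxz and set V(r)={y}. Then ◇r at x, so □r at x, so r at z, i.e. z=y.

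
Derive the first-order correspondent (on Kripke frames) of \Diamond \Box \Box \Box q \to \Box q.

\forall x \forall y \forall z ((xRy \wedge xRz) \to \exists w (y R^3 w \wedge z = w))

This is a Sahlqvist (Geach-type) schema ◇^1□^3q → □^1◇^0q.
Minimal-valuation argument: fix x; take any y with xR^1y and any z with xR^1z. Set V(q) to the set of worlds R-reachable from y in exactly 3 steps. Then □^3q holds at y, so the antecedent holds at x; validity forces ◇^0q at z, giving a w with zR^0w and yR^3w.
First-order correspondent: \forall x \forall y \forall z ((xRy \wedge xRz) \to \exists w (y R^3 w \wedge z = w)).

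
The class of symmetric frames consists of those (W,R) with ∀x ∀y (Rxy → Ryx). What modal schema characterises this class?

p → □◇p

The condition is symmetry. The B schema p → □◇p defines it.
Suppose p→□◇p is valid. Take Rxy and set V(p)={x}. Then p at x, so □◇p at x, so ◇p at y, so some z with Ryz has p; z=x, i.e. Ryx.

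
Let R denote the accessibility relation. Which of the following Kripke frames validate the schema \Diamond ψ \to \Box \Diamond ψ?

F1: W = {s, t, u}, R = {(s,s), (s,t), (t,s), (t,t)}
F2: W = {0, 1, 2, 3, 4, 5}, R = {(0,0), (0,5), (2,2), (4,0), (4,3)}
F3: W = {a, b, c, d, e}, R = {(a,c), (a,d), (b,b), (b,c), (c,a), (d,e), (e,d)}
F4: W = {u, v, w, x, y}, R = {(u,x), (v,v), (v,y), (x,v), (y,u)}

The schema corresponds to the Euclidean property: \forall x \forall y \forall z (Rxy \wedge Rxz \to Ryz).
F1: ✓.
F2: fails — R05 and R00 but not R50.
F3: fails — Rac and Rac but not Rcc.
F4: fails — Rux and Rux but not Rxx.
Valid on: F1.

F1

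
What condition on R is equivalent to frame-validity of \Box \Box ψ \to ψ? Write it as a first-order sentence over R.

\forall x \exists w (x R^2 w \wedge x = w)

This is a Sahlqvist (Geach-type) schema ◇^0□^2ψ → □^0◇^0ψ.
First-order correspondent: \forall x \exists w (x R^2 w \wedge x = w).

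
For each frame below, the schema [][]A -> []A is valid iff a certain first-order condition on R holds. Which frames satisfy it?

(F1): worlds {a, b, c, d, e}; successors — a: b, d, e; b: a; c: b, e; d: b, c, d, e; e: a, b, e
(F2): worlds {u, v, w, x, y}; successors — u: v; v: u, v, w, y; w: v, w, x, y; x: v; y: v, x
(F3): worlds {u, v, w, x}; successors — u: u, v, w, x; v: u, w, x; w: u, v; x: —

(F3)

Frame correspondent (Sahlqvist): forall x forall y (Rxy -> exists z (Rxz & Rzy)) — i.e. density.
(F1): fails — Rba but no z with Rbz and Rza.
(F2): fails — Ryx but no z with Ryz and Rzx.
(F3): condition met.
Valid on: (F3).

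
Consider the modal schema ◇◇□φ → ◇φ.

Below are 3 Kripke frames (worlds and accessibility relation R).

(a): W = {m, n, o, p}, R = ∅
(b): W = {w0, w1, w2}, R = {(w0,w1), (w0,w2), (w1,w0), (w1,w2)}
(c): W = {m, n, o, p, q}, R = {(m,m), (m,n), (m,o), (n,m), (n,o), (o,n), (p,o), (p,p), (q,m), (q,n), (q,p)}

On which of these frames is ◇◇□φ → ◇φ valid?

(a)

The schema corresponds to a generalized confluence (Geach) condition: ∀x ∀y (xR²y → ∃w (yRw ∧ xRw)).
(a): ✓.
(b): fails — w0R²w2 but no w with w2Rw and w0Rw.
(c): fails — nR²o but no w with oRw and nRw.
Valid on: (a).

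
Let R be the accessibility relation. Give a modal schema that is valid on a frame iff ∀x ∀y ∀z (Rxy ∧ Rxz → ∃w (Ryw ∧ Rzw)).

◇□p → □◇p

A defining formula is ◇□p → □◇p (the .2 axiom).
Suppose ◇□p→□◇p is valid. Take Rxy, Rxz and set V(p)={w : Ryw}. Then □p at y so ◇□p at x, so □◇p at x, so ◇p at z, giving w with Rzw and Ryw.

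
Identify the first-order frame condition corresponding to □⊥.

This schema is the Ver axiom.
It corresponds to emptiness of R: ∀x ∀y ¬Rxy.

Emptiness of R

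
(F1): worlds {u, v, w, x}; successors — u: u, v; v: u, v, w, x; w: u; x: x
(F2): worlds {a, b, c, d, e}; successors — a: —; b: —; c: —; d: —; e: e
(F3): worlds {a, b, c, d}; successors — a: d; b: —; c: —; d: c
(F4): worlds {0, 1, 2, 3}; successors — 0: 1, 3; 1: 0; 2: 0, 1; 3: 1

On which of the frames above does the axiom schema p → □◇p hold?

(F2)

Frame correspondent (Sahlqvist): ∀x ∀y (Rxy → Ryx) — i.e. symmetry.
(F1): fails — Rwu but not Ruw.
(F2): ✓.
(F3): fails — Rad but not Rda.
(F4): fails — R31 but not R13.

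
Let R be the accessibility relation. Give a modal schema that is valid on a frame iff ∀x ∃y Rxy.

□q → ◇q

This is seriality; the standard corresponding axiom is D: □q → ◇q.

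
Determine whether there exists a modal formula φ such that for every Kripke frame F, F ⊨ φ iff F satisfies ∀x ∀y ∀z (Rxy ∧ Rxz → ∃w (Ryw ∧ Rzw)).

Definable; ◇□r → □◇r defines it

Yes: it is convergence, defined by the .2 schema ◇□r → □◇r.
Suppose ◇□r→□◇r is valid. Take Rxy, Rxz and set V(r)={w : Ryw}. Then □r at y so ◇□r at x, so □◇r at x, so ◇r at z, giving w with Rzw and Ryw.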